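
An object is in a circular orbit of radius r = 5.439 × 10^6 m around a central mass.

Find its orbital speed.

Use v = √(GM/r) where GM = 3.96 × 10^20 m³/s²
r = 5.439 × 10^6 m
GM = 3.96 × 10^20 m³/s²
GM/r = (3.96 × 10^20) / (5.439 × 10^6) = 7.28075 × 10^13 m²/s²
v = √(GM/r) = 8.53273 × 10^6 m/s ≈ 8533 km/s

Final answer: 8533 km/s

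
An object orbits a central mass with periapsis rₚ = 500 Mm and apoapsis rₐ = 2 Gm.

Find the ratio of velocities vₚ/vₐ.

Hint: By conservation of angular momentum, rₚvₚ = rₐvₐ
rₚ = 500 Mm = 5 × 10^8 m
rₐ = 2 Gm = 2 × 10^9 m
rₚvₚ = rₐvₐ  ⇒  vₚ/vₐ = rₐ/rₚ
vₚ/vₐ = (2 × 10^9) / (5 × 10^8) = 4

Final answer: vₚ/vₐ = 4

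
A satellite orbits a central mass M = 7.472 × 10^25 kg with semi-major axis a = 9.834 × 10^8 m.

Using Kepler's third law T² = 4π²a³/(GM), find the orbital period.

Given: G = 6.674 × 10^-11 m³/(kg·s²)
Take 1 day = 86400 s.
M = 7.472 × 10^25 kg
GM = G × M = 6.674 × 10^-11 × 7.472 × 10^25 = 4.98681 × 10^15 m³/s²
a = 9.834 × 10^8 m
a³ = 9.51022 × 10^26 m³
T = 2π √(a³/GM) = 2π √((9.51022 × 10^26) / (4.98681 × 10^15)) = 2π × 436701 s
T = 2.74387 × 10^6 s ≈ 31.76 days

Final answer: 31.76 days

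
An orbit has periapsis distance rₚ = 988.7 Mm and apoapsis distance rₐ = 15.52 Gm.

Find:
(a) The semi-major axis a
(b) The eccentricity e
rₚ = 988.7 Mm = 9.887 × 10^8 m
rₐ = 15.52 Gm = 1.552 × 10^10 m
(a) a = (rₚ + rₐ)/2 = 8.25435 × 10^9 m ≈ 8.254 Gm
(b) e = (rₐ − rₚ)/(rₐ + rₚ) = (1.45313 × 10^10) / (1.65087 × 10^10) = 0.880221

Final answer:
(a) a = 8.254 Gm
(b) e = 0.8802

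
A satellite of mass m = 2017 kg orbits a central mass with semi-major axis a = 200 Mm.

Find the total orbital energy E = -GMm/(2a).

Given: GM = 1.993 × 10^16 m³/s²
a = 200 Mm = 2 × 10^8 m
GM = 1.993 × 10^16 m³/s²
2a = 4 × 10^8 m
GMm = 1.993 × 10^16 × 2017 = 4.01988 × 10^19 m³·kg/s²
E = −GMm/(2a) = -1.00497 × 10^11 J ≈ -100.5 GJ

Final answer: -100.5 GJ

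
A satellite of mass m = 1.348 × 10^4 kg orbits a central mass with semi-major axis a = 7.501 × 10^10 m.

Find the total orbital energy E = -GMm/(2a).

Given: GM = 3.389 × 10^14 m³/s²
a = 7.501 × 10^10 m
GM = 3.389 × 10^14 m³/s²
2a = 1.5002 × 10^11 m
GMm = 3.389 × 10^14 × 13480 = 4.56837 × 10^18 m³·kg/s²
E = −GMm/(2a) = -3.04518 × 10^7 J ≈ -30.45 MJ

Final answer: -30.45 MJ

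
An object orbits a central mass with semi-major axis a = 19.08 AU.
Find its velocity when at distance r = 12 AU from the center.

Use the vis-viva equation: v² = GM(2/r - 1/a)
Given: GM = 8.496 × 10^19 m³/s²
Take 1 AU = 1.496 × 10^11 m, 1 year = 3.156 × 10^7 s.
a = 19.08 AU = 2.85437 × 10^12 m
r = 12 AU = 1.7952 × 10^12 m
GM = 8.496 × 10^19 m³/s²
2/r − 1/a = 1.11408 × 10^-12 − 3.5034 × 10^-13 = 7.63742 × 10^-13 m⁻¹
v² = GM (2/r − 1/a) = 6.48875 × 10^7 m²/s²
v = 8055.28 m/s ≈ 1.699 AU/year

Final answer: 1.699 AU/year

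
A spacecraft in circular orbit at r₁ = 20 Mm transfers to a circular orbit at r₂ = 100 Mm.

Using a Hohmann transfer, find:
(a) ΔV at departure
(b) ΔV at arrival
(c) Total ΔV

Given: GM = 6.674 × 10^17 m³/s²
r₁ = 20 Mm = 2 × 10^7 m
r₂ = 100 Mm = 1 × 10^8 m
GM = 6.674 × 10^17 m³/s²
Transfer ellipse: a_t = (r₁ + r₂)/2 = 6 × 10^7 m
Circular speed at r₁: v₁ = √(GM/r₁) = 182675 m/s
Transfer speed at r₁ (periapsis): v₁ₜ = √(GM(2/r₁ − 1/a_t)) = 235832 m/s
(a) ΔV₁ = v₁ₜ − v₁ = 53157.3 m/s ≈ 53.16 km/s
Circular speed at r₂: v₂ = √(GM/r₂) = 81694.6 m/s
Transfer speed at r₂ (apoapsis): v₂ₜ = √(GM(2/r₂ − 1/a_t)) = 47166.4 m/s
(b) ΔV₂ = v₂ − v₂ₜ = 34528.2 m/s ≈ 34.53 km/s
(c) ΔV_total = ΔV₁ + ΔV₂ = 87685.5 m/s ≈ 87.69 km/s

Final answer:
(a) ΔV₁ = 53.16 km/s
(b) ΔV₂ = 34.53 km/s
(c) ΔV_total = 87.69 km/s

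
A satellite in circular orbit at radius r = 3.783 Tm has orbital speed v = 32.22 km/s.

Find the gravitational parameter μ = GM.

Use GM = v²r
r = 3.783 Tm = 3.783 × 10^12 m
v = 32.22 km/s = 32220 m/s
v² = 1.03813 × 10^9 m²/s²
GM = v²r = 1.03813 × 10^9 × 3.783 × 10^12 = 3.92724 × 10^21 m³/s²
GM ≈ 3.927 × 10^21 m³/s²

Final answer: GM = 3.927 × 10^21 m³/s²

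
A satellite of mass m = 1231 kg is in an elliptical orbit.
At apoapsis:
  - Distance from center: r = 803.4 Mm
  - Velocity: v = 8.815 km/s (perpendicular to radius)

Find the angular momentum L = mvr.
r = 803.4 Mm = 8.034 × 10^8 m
v = 8.815 km/s = 8815 m/s
vr = 8815 × 8.034 × 10^8 = 7.08197 × 10^12 m²/s
L = m × vr = 1231 × 7.08197 × 10^12 = 8.71791 × 10^15 kg·m²/s ≈ 8.718 × 10^15 kg·m²/s

Final answer: L = 8.718 × 10^15 kg·m²/s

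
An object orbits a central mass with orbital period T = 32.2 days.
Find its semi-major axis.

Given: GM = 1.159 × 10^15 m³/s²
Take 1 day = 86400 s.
T = 32.2 days = 2.78208 × 10^6 s
GM = 1.159 × 10^15 m³/s²
Kepler's third law: a³ = GM T² / (4π²)
T² = 7.73997 × 10^12 s²
a³ = (1.159 × 10^15) × (7.73997 × 10^12) / (4π²) = 2.27229 × 10^26 m³
a = (a³)^(1/3) = 6.10222 × 10^8 m ≈ 610.2 Mm

Final answer: 610.2 Mm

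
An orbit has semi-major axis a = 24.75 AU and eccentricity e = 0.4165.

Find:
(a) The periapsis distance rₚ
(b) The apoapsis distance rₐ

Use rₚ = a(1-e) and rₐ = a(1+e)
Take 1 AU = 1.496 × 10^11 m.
a = 24.75 AU = 3.7026 × 10^12 m
e = 0.4165:  1 − e = 0.5835,  1 + e = 1.4165
(a) rₚ = a(1 − e) = 3.7026 × 10^12 m × 0.5835 = 2.16047 × 10^12 m ≈ 14.44 AU
(b) rₐ = a(1 + e) = 3.7026 × 10^12 m × 1.4165 = 5.24473 × 10^12 m ≈ 35.06 AU

Final answer:
(a) rₚ = 14.44 AU
(b) rₐ = 35.06 AU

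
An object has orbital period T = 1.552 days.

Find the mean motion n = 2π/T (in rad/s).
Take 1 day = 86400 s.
T = 1.552 days = 134093 s
n = 2π / 134093 s = 4.6857 × 10^-5 rad/s ≈ 4.686 × 10^-5 rad/s

Final answer: n = 4.686 × 10^-5 rad/s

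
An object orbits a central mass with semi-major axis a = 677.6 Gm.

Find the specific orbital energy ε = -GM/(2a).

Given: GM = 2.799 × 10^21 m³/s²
a = 677.6 Gm = 6.776 × 10^11 m
GM = 2.799 × 10^21 m³/s²
2a = 1.3552 × 10^12 m
ε = −GM/(2a) = -2.06538 × 10^9 J/kg ≈ -2.065 GJ/kg

Final answer: -2.065 GJ/kg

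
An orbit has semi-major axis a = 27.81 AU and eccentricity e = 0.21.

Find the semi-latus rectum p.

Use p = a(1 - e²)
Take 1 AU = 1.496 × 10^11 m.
a = 27.81 AU = 4.16038 × 10^12 m
e = 0.21,  e² = 0.0441,  1 − e² = 0.9559
p = a(1 − e²) = 4.16038 × 10^12 m × 0.9559 = 3.9769 × 10^12 m ≈ 26.58 AU

Final answer: p = 26.58 AU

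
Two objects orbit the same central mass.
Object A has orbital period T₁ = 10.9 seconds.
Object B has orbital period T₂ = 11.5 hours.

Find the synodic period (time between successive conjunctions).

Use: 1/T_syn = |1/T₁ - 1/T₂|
T₁ = 10.9 seconds
T₂ = 11.5 hours = 41400 s
1/T₁ = 0.0917431 s⁻¹
1/T₂ = 2.41546 × 10^-5 s⁻¹
|1/T₁ − 1/T₂| = 0.091719 s⁻¹
T_syn = 1 / |1/T₁ − 1/T₂| = 10.9029 s ≈ 10.9 seconds

Final answer: T_syn = 10.9 seconds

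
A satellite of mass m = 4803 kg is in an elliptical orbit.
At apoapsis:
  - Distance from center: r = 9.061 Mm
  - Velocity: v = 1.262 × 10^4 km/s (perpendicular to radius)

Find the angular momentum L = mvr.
r = 9.061 Mm = 9.061 × 10^6 m
v = 1.262 × 10^4 km/s = 1.262 × 10^7 m/s
vr = 1.262 × 10^7 × 9.061 × 10^6 = 1.1435 × 10^14 m²/s
L = m × vr = 4803 × 1.1435 × 10^14 = 5.49222 × 10^17 kg·m²/s ≈ 5.492 × 10^17 kg·m²/s

Final answer: L = 5.492 × 10^17 kg·m²/s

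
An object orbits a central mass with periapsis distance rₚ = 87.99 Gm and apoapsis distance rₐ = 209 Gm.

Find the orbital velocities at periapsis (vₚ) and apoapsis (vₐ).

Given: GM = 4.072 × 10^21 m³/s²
rₚ = 87.99 Gm = 8.799 × 10^10 m
rₐ = 209 Gm = 2.09 × 10^11 m
GM = 4.072 × 10^21 m³/s²
a = (rₚ + rₐ)/2 = 1.48495 × 10^11 m
Vis-viva: v² = GM (2/r − 1/a)
vₚ² = 4.072 × 10^21 × (2.27299 × 10^-11 − 6.73423 × 10^-12) = 6.51342 × 10^10 m²/s²
vₚ = 255214 m/s ≈ 255.2 km/s
vₐ² = 4.072 × 10^21 × (9.56938 × 10^-12 − 6.73423 × 10^-12) = 1.15447 × 10^10 m²/s²
vₐ = 107446 m/s ≈ 107.4 km/s

Final answer: vₚ = 255.2 km/s, vₐ = 107.4 km/s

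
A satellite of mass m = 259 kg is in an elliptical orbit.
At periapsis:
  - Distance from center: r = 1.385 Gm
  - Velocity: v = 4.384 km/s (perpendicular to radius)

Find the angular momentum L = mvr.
r = 1.385 Gm = 1.385 × 10^9 m
v = 4.384 km/s = 4384 m/s
vr = 4384 × 1.385 × 10^9 = 6.07184 × 10^12 m²/s
L = m × vr = 259 × 6.07184 × 10^12 = 1.57261 × 10^15 kg·m²/s ≈ 1.573 × 10^15 kg·m²/s

Final answer: L = 1.573 × 10^15 kg·m²/s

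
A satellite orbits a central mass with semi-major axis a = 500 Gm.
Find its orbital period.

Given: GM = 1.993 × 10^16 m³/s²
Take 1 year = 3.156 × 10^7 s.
a = 500 Gm = 5 × 10^11 m
GM = 1.993 × 10^16 m³/s²
a³ = 1.25 × 10^35 m³
T = 2π √(a³/GM) = 2π √((1.25 × 10^35) / (1.993 × 10^16)) = 2π × 2.50439 × 10^9 s
T = 1.57355 × 10^10 s ≈ 498.6 years

Final answer: 498.6 years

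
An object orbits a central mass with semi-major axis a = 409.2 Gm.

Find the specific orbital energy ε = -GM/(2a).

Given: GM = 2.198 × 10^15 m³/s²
a = 409.2 Gm = 4.092 × 10^11 m
GM = 2.198 × 10^15 m³/s²
2a = 8.184 × 10^11 m
ε = −GM/(2a) = -2685.73 J/kg ≈ -2.686 kJ/kg

Final answer: -2.686 kJ/kg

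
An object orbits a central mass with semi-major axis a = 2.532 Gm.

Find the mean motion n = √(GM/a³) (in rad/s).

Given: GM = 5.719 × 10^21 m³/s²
a = 2.532 Gm = 2.532 × 10^9 m
GM = 5.719 × 10^21 m³/s²
a³ = 1.62327 × 10^28 m³
GM/a³ = (5.719 × 10^21) / (1.62327 × 10^28) = 3.52313 × 10^-7 s⁻²
n = √(GM/a³) = 0.00059356 rad/s ≈ 0.0005936 rad/s

Final answer: n = 0.0005936 rad/s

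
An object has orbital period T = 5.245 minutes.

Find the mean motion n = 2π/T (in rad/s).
T = 5.245 minutes = 314.7 s
n = 2π / 314.7 s = 0.0199656 rad/s ≈ 0.01997 rad/s

Final answer: n = 0.01997 rad/s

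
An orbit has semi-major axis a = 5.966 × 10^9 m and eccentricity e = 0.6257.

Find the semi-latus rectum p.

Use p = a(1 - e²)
a = 5.966 × 10^9 m
e = 0.6257,  e² = 0.3915,  1 − e² = 0.6085
p = a(1 − e²) = 5.966 × 10^9 m × 0.6085 = 3.63031 × 10^9 m ≈ 3.63 × 10^9 m

Final answer: p = 3.63 × 10^9 m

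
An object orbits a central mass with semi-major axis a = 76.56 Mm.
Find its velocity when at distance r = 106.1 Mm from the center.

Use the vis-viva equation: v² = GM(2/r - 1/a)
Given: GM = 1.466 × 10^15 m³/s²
a = 76.56 Mm = 7.656 × 10^7 m
r = 106.1 Mm = 1.061 × 10^8 m
GM = 1.466 × 10^15 m³/s²
2/r − 1/a = 1.88501 × 10^-8 − 1.30617 × 10^-8 = 5.78849 × 10^-9 m⁻¹
v² = GM (2/r − 1/a) = 8.48593 × 10^6 m²/s²
v = 2913.06 m/s ≈ 2.913 km/s

Final answer: 2.913 km/s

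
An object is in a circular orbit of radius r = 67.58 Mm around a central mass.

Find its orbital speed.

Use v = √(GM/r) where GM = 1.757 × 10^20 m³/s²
r = 67.58 Mm = 6.758 × 10^7 m
GM = 1.757 × 10^20 m³/s²
GM/r = (1.757 × 10^20) / (6.758 × 10^7) = 2.59988 × 10^12 m²/s²
v = √(GM/r) = 1.61241 × 10^6 m/s ≈ 1612 km/s

Final answer: 1612 km/s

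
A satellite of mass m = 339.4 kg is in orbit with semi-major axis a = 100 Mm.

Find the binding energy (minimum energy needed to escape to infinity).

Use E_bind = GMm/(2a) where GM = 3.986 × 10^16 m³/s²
a = 100 Mm = 1 × 10^8 m
GM = 3.986 × 10^16 m³/s²
m = 339.4 kg
GMm = 3.986 × 10^16 × 339.4 = 1.35285 × 10^19 m³·kg/s²
2a = 2 × 10^8 m
E_bind = GMm/(2a) = 6.76424 × 10^10 J ≈ 67.64 GJ

Final answer: 67.64 GJ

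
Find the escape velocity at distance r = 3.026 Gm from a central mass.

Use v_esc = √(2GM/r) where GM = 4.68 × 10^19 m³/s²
r = 3.026 Gm = 3.026 × 10^9 m
GM = 4.68 × 10^19 m³/s²
2GM/r = 2 × (4.68 × 10^19) / (3.026 × 10^9) = 3.09319 × 10^10 m²/s²
v_esc = √(2GM/r) = 175875 m/s ≈ 175.9 km/s

Final answer: 175.9 km/s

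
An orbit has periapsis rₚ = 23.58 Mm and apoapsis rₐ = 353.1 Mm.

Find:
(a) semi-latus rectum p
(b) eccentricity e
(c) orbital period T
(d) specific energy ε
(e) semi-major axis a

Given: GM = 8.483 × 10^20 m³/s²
rₚ = 23.58 Mm = 2.358 × 10^7 m
rₐ = 353.1 Mm = 3.531 × 10^8 m
GM = 8.483 × 10^20 m³/s²
a = (rₚ + rₐ)/2 = 1.8834 × 10^8 m
e = (rₐ − rₚ)/(rₐ + rₚ) = (3.2952 × 10^8) / (3.7668 × 10^8) = 0.874801
(a) 1 − e² = 0.234723;  p = a(1 − e²) = 1.8834 × 10^8 × 0.234723 = 4.42078 × 10^7 m ≈ 44.21 Mm
(b) e = 0.874801 ≈ 0.8748
(c) a³ = 6.68079 × 10^24 m³;  T = 2π √(a³/GM) = 2π × 88.744 s = 557.595 s ≈ 9.293 minutes
(d) 2a = 3.7668 × 10^8 m;  ε = −GM/(2a) = -2.25204 × 10^12 J/kg ≈ -2252 GJ/kg
(e) a = 1.8834 × 10^8 m ≈ 188.3 Mm

Final answer:
(a) semi-latus rectum p = 44.21 Mm
(b) eccentricity e = 0.8748
(c) orbital period T = 9.293 minutes
(d) specific energy ε = -2252 GJ/kg
(e) semi-major axis a = 188.3 Mm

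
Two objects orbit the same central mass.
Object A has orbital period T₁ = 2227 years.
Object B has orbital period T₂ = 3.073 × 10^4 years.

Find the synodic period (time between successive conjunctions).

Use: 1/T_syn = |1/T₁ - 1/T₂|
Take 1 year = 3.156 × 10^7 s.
T₁ = 2227 years = 7.02841 × 10^10 s
T₂ = 3.073 × 10^4 years = 9.69839 × 10^11 s
1/T₁ = 1.4228 × 10^-11 s⁻¹
1/T₂ = 1.0311 × 10^-12 s⁻¹
|1/T₁ − 1/T₂| = 1.31969 × 10^-11 s⁻¹
T_syn = 1 / |1/T₁ − 1/T₂| = 7.57756 × 10^10 s ≈ 2401 years

Final answer: T_syn = 2401 years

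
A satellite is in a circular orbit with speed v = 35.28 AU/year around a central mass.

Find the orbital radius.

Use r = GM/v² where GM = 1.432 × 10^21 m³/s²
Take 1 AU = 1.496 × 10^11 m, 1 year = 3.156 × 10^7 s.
v = 35.28 AU/year = 167233 m/s
GM = 1.432 × 10^21 m³/s²
v² = 2.7967 × 10^10 m²/s²
r = GM/v² = (1.432 × 10^21) / (2.7967 × 10^10) = 5.12031 × 10^10 m ≈ 0.3423 AU

Final answer: 0.3423 AU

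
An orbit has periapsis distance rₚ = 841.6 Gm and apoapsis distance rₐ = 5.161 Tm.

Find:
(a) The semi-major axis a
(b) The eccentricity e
rₚ = 841.6 Gm = 8.416 × 10^11 m
rₐ = 5.161 Tm = 5.161 × 10^12 m
(a) a = (rₚ + rₐ)/2 = 3.0013 × 10^12 m ≈ 3.001 Tm
(b) e = (rₐ − rₚ)/(rₐ + rₚ) = (4.3194 × 10^12) / (6.0026 × 10^12) = 0.719588

Final answer:
(a) a = 3.001 Tm
(b) e = 0.7196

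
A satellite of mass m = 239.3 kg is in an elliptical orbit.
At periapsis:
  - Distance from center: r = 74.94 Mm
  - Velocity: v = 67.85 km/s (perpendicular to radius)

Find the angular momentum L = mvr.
r = 74.94 Mm = 7.494 × 10^7 m
v = 67.85 km/s = 67850 m/s
vr = 67850 × 7.494 × 10^7 = 5.08468 × 10^12 m²/s
L = m × vr = 239.3 × 5.08468 × 10^12 = 1.21676 × 10^15 kg·m²/s ≈ 1.217 × 10^15 kg·m²/s

Final answer: L = 1.217 × 10^15 kg·m²/s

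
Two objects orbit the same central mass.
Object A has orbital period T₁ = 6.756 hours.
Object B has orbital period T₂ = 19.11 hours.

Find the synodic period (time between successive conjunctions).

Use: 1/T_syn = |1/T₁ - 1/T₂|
T₁ = 6.756 hours = 24321.6 s
T₂ = 19.11 hours = 68796 s
1/T₁ = 4.11157 × 10^-5 s⁻¹
1/T₂ = 1.45357 × 10^-5 s⁻¹
|1/T₁ − 1/T₂| = 2.658 × 10^-5 s⁻¹
T_syn = 1 / |1/T₁ − 1/T₂| = 37622.3 s ≈ 10.45 hours

Final answer: T_syn = 10.45 hours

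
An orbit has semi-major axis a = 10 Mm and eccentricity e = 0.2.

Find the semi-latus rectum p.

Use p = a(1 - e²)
a = 10 Mm = 1 × 10^7 m
e = 0.2,  e² = 0.04,  1 − e² = 0.96
p = a(1 − e²) = 1 × 10^7 m × 0.96 = 9.6 × 10^6 m ≈ 9.6 Mm

Final answer: p = 9.6 Mm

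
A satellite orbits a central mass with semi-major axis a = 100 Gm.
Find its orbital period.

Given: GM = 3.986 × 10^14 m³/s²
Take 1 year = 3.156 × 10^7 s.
a = 100 Gm = 1 × 10^11 m
GM = 3.986 × 10^14 m³/s²
a³ = 1 × 10^33 m³
T = 2π √(a³/GM) = 2π √((1 × 10^33) / (3.986 × 10^14)) = 2π × 1.58391 × 10^9 s
T = 9.95202 × 10^9 s ≈ 315.3 years

Final answer: 315.3 years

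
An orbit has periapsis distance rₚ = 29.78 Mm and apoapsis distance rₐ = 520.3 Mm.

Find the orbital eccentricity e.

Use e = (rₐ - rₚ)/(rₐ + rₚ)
rₚ = 29.78 Mm = 2.978 × 10^7 m
rₐ = 520.3 Mm = 5.203 × 10^8 m
rₐ − rₚ = 4.9052 × 10^8 m
rₐ + rₚ = 5.5008 × 10^8 m
e = (rₐ − rₚ)/(rₐ + rₚ) = 0.891725

Final answer: e = 0.8917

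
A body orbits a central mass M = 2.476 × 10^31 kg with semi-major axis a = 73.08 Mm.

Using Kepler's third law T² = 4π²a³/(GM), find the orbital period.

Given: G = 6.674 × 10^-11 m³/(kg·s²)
M = 2.476 × 10^31 kg
GM = G × M = 6.674 × 10^-11 × 2.476 × 10^31 = 1.65248 × 10^21 m³/s²
a = 73.08 Mm = 7.308 × 10^7 m
a³ = 3.90297 × 10^23 m³
T = 2π √(a³/GM) = 2π √((3.90297 × 10^23) / (1.65248 × 10^21)) = 2π × 15.3684 s
T = 96.5627 s ≈ 1.609 minutes

Final answer: 1.609 minutes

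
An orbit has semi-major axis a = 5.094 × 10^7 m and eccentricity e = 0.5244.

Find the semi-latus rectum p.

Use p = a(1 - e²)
a = 5.094 × 10^7 m
e = 0.5244,  e² = 0.274995,  1 − e² = 0.725005
p = a(1 − e²) = 5.094 × 10^7 m × 0.725005 = 3.69317 × 10^7 m ≈ 3.693 × 10^7 m

Final answer: p = 3.693 × 10^7 m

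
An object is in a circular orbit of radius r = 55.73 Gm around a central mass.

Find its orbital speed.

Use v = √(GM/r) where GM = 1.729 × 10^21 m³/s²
r = 55.73 Gm = 5.573 × 10^10 m
GM = 1.729 × 10^21 m³/s²
GM/r = (1.729 × 10^21) / (5.573 × 10^10) = 3.10246 × 10^10 m²/s²
v = √(GM/r) = 176138 m/s ≈ 176.1 km/s

Final answer: 176.1 km/s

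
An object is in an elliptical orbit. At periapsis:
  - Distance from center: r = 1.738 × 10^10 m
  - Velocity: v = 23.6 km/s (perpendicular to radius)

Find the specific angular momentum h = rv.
r = 1.738 × 10^10 m
v = 23.6 km/s = 23600 m/s
h = rv = 1.738 × 10^10 × 23600 = 4.10168 × 10^14 m²/s ≈ 4.102 × 10^14 m²/s

Final answer: h = 4.102 × 10^14 m²/s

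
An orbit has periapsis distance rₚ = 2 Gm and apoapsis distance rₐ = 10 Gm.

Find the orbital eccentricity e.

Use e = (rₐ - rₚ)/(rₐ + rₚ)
rₚ = 2 Gm = 2 × 10^9 m
rₐ = 10 Gm = 1 × 10^10 m
rₐ − rₚ = 8 × 10^9 m
rₐ + rₚ = 1.2 × 10^10 m
e = (rₐ − rₚ)/(rₐ + rₚ) = 0.666667

Final answer: e = 0.6667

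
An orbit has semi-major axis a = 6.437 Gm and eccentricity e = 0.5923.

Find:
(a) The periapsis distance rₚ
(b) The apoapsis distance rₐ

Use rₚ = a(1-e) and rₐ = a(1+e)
a = 6.437 Gm = 6.437 × 10^9 m
e = 0.5923:  1 − e = 0.4077,  1 + e = 1.5923
(a) rₚ = a(1 − e) = 6.437 × 10^9 m × 0.4077 = 2.62436 × 10^9 m ≈ 2.624 Gm
(b) rₐ = a(1 + e) = 6.437 × 10^9 m × 1.5923 = 1.02496 × 10^10 m ≈ 10.25 Gm

Final answer:
(a) rₚ = 2.624 Gm
(b) rₐ = 10.25 Gm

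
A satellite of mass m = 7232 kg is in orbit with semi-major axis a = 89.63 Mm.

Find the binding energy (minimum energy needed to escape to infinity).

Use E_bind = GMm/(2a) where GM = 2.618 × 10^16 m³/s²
a = 89.63 Mm = 8.963 × 10^7 m
GM = 2.618 × 10^16 m³/s²
m = 7232 kg
GMm = 2.618 × 10^16 × 7232 = 1.89334 × 10^20 m³·kg/s²
2a = 1.7926 × 10^8 m
E_bind = GMm/(2a) = 1.0562 × 10^12 J ≈ 1.056 TJ

Final answer: 1.056 TJ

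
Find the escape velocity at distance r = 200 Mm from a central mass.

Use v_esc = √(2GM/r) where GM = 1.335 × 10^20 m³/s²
r = 200 Mm = 2 × 10^8 m
GM = 1.335 × 10^20 m³/s²
2GM/r = 2 × (1.335 × 10^20) / (2 × 10^8) = 1.335 × 10^12 m²/s²
v_esc = √(2GM/r) = 1.15542 × 10^6 m/s ≈ 1155 km/s

Final answer: 1155 km/s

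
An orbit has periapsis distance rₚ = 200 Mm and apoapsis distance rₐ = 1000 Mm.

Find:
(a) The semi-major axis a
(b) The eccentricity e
rₚ = 200 Mm = 2 × 10^8 m
rₐ = 1000 Mm = 1 × 10^9 m
(a) a = (rₚ + rₐ)/2 = 6 × 10^8 m ≈ 600 Mm
(b) e = (rₐ − rₚ)/(rₐ + rₚ) = (8 × 10^8) / (1.2 × 10^9) = 0.666667

Final answer:
(a) a = 600 Mm
(b) e = 0.6667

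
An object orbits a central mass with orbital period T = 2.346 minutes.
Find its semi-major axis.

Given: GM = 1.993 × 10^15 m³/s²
T = 2.346 minutes = 140.76 s
GM = 1.993 × 10^15 m³/s²
Kepler's third law: a³ = GM T² / (4π²)
T² = 19813.4 s²
a³ = (1.993 × 10^15) × 19813.4 / (4π²) = 1.00024 × 10^18 m³
a = (a³)^(1/3) = 1.00008 × 10^6 m ≈ 1 Mm

Final answer: 1 Mm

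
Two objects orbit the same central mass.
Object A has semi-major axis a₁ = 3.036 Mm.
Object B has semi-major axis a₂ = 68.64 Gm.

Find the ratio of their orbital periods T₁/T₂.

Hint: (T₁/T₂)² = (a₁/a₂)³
a₁ = 3.036 Mm = 3.036 × 10^6 m
a₂ = 68.64 Gm = 6.864 × 10^10 m
a₁/a₂ = 4.42308 × 10^-5
T₁/T₂ = (a₁/a₂)^(3/2) = (4.42308 × 10^-5)^1.5 = 2.94162 × 10^-7

Final answer: T₁/T₂ = 2.942 × 10^-7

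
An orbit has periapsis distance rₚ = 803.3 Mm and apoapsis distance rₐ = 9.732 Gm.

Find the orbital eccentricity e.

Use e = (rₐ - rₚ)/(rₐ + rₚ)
rₚ = 803.3 Mm = 8.033 × 10^8 m
rₐ = 9.732 Gm = 9.732 × 10^9 m
rₐ − rₚ = 8.9287 × 10^9 m
rₐ + rₚ = 1.05353 × 10^10 m
e = (rₐ − rₚ)/(rₐ + rₚ) = 0.847503

Final answer: e = 0.8475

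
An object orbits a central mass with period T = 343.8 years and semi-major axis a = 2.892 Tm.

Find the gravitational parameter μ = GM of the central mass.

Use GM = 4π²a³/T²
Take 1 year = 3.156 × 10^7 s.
T = 343.8 years = 1.08503 × 10^10 s
a = 2.892 Tm = 2.892 × 10^12 m
a³ = 2.41877 × 10^37 m³
T² = 1.1773 × 10^20 s²
GM = 4π² × (2.41877 × 10^37) / (1.1773 × 10^20) = 8.1109 × 10^18 m³/s²
GM ≈ 8.111 × 10^18 m³/s²

Final answer: GM = 8.111 × 10^18 m³/s²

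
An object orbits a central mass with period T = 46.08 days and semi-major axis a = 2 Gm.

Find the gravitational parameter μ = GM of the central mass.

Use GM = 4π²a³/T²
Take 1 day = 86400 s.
T = 46.08 days = 3.98131 × 10^6 s
a = 2 Gm = 2 × 10^9 m
a³ = 8 × 10^27 m³
T² = 1.58508 × 10^13 s²
GM = 4π² × (8 × 10^27) / (1.58508 × 10^13) = 1.9925 × 10^16 m³/s²
GM ≈ 1.992 × 10^16 m³/s²

Final answer: GM = 1.992 × 10^16 m³/s²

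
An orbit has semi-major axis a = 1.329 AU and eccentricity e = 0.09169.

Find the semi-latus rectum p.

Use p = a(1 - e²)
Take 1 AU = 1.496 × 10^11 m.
a = 1.329 AU = 1.98818 × 10^11 m
e = 0.09169,  e² = 0.00840706,  1 − e² = 0.991593
p = a(1 − e²) = 1.98818 × 10^11 m × 0.991593 = 1.97147 × 10^11 m ≈ 1.318 AU

Final answer: p = 1.318 AU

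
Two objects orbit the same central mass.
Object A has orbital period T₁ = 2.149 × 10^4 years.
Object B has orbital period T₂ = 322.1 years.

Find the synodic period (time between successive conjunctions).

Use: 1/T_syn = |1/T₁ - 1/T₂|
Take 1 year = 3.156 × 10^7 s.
T₁ = 2.149 × 10^4 years = 6.78224 × 10^11 s
T₂ = 322.1 years = 1.01655 × 10^10 s
1/T₁ = 1.47444 × 10^-12 s⁻¹
1/T₂ = 9.83722 × 10^-11 s⁻¹
|1/T₁ − 1/T₂| = 9.68977 × 10^-11 s⁻¹
T_syn = 1 / |1/T₁ − 1/T₂| = 1.03202 × 10^10 s ≈ 327 years

Final answer: T_syn = 327 years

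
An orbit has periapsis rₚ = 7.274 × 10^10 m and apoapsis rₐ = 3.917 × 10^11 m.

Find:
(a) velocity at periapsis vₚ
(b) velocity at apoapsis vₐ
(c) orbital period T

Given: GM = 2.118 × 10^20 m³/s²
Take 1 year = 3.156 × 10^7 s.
rₚ = 7.274 × 10^10 m
rₐ = 3.917 × 10^11 m
GM = 2.118 × 10^20 m³/s²
a = (rₚ + rₐ)/2 = 2.3222 × 10^11 m
e = (rₐ − rₚ)/(rₐ + rₚ) = (3.1896 × 10^11) / (4.6444 × 10^11) = 0.686763
(a) vₚ² = GM (2/rₚ − 1/a) = 2.118 × 10^20 × (2.74952 × 10^-11 − 4.30626 × 10^-12) = 4.91141 × 10^9 m²/s²;  vₚ = 70081.5 m/s ≈ 70.08 km/s
(b) vₐ² = GM (2/rₐ − 1/a) = 2.118 × 10^20 × (5.10595 × 10^-12 − 4.30626 × 10^-12) = 1.69374 × 10^8 m²/s²;  vₐ = 13014.4 m/s ≈ 13.01 km/s
(c) a³ = 1.25227 × 10^34 m³;  T = 2π √(a³/GM) = 2π × 7.68929 × 10^6 s = 4.83133 × 10^7 s ≈ 1.531 years

Final answer:
(a) velocity at periapsis vₚ = 70.08 km/s
(b) velocity at apoapsis vₐ = 13.01 km/s
(c) orbital period T = 1.531 years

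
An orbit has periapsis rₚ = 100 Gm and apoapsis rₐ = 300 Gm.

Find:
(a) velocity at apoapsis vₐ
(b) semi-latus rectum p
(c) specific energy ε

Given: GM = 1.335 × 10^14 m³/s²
rₚ = 100 Gm = 1 × 10^11 m
rₐ = 300 Gm = 3 × 10^11 m
GM = 1.335 × 10^14 m³/s²
a = (rₚ + rₐ)/2 = 2 × 10^11 m
e = (rₐ − rₚ)/(rₐ + rₚ) = (2 × 10^11) / (4 × 10^11) = 0.5
(a) vₐ² = GM (2/rₐ − 1/a) = 1.335 × 10^14 × (6.66667 × 10^-12 − 5 × 10^-12) = 222.5 m²/s²;  vₐ = 14.9164 m/s ≈ 14.92 m/s
(b) 1 − e² = 0.75;  p = a(1 − e²) = 2 × 10^11 × 0.75 = 1.5 × 10^11 m ≈ 150 Gm
(c) 2a = 4 × 10^11 m;  ε = −GM/(2a) = -333.75 J/kg ≈ -333.8 J/kg

Final answer:
(a) velocity at apoapsis vₐ = 14.92 m/s
(b) semi-latus rectum p = 150 Gm
(c) specific energy ε = -333.8 J/kg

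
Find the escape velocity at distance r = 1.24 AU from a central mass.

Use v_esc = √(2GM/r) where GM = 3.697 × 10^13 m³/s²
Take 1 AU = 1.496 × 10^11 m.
r = 1.24 AU = 1.85504 × 10^11 m
GM = 3.697 × 10^13 m³/s²
2GM/r = 2 × (3.697 × 10^13) / (1.85504 × 10^11) = 398.59 m²/s²
v_esc = √(2GM/r) = 19.9647 m/s ≈ 19.96 m/s

Final answer: 19.96 m/s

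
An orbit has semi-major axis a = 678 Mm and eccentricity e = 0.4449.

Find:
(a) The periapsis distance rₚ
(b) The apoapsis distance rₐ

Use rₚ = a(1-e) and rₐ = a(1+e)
a = 678 Mm = 6.78 × 10^8 m
e = 0.4449:  1 − e = 0.5551,  1 + e = 1.4449
(a) rₚ = a(1 − e) = 6.78 × 10^8 m × 0.5551 = 3.76358 × 10^8 m ≈ 376.4 Mm
(b) rₐ = a(1 + e) = 6.78 × 10^8 m × 1.4449 = 9.79642 × 10^8 m ≈ 979.6 Mm

Final answer:
(a) rₚ = 376.4 Mm
(b) rₐ = 979.6 Mm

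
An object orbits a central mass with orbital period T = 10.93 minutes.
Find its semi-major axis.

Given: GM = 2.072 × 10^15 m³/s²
T = 10.93 minutes = 655.8 s
GM = 2.072 × 10^15 m³/s²
Kepler's third law: a³ = GM T² / (4π²)
T² = 430074 s²
a³ = (2.072 × 10^15) × 430074 / (4π²) = 2.25721 × 10^19 m³
a = (a³)^(1/3) = 2.82612 × 10^6 m ≈ 2.826 Mm

Final answer: 2.826 Mm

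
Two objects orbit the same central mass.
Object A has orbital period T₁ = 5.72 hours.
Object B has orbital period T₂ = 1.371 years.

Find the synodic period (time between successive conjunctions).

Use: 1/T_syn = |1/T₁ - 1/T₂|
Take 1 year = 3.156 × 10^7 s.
T₁ = 5.72 hours = 20592 s
T₂ = 1.371 years = 4.32688 × 10^7 s
1/T₁ = 4.85625 × 10^-5 s⁻¹
1/T₂ = 2.31114 × 10^-8 s⁻¹
|1/T₁ − 1/T₂| = 4.85394 × 10^-5 s⁻¹
T_syn = 1 / |1/T₁ − 1/T₂| = 20601.8 s ≈ 5.723 hours

Final answer: T_syn = 5.723 hours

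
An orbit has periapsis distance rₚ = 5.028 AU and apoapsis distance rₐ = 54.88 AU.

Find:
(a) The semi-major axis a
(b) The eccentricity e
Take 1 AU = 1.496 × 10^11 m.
rₚ = 5.028 AU = 7.52189 × 10^11 m
rₐ = 54.88 AU = 8.21005 × 10^12 m
(a) a = (rₚ + rₐ)/2 = 4.48112 × 10^12 m ≈ 29.95 AU
(b) e = (rₐ − rₚ)/(rₐ + rₚ) = (7.45786 × 10^12) / (8.96224 × 10^12) = 0.832143

Final answer:
(a) a = 29.95 AU
(b) e = 0.8321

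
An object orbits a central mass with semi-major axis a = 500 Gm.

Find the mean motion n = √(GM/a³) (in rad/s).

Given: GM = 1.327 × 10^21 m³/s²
a = 500 Gm = 5 × 10^11 m
GM = 1.327 × 10^21 m³/s²
a³ = 1.25 × 10^35 m³
GM/a³ = (1.327 × 10^21) / (1.25 × 10^35) = 1.0616 × 10^-14 s⁻²
n = √(GM/a³) = 1.03034 × 10^-7 rad/s ≈ 1.03 × 10^-7 rad/s

Final answer: n = 1.03 × 10^-7 rad/s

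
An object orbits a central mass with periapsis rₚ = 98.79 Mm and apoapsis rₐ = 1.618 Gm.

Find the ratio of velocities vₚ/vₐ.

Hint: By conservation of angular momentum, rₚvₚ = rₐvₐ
rₚ = 98.79 Mm = 9.879 × 10^7 m
rₐ = 1.618 Gm = 1.618 × 10^9 m
rₚvₚ = rₐvₐ  ⇒  vₚ/vₐ = rₐ/rₚ
vₚ/vₐ = (1.618 × 10^9) / (9.879 × 10^7) = 16.3782

Final answer: vₚ/vₐ = 16.38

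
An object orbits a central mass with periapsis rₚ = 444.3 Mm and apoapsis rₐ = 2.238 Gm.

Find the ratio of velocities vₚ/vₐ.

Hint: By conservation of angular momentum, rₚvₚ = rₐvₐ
rₚ = 444.3 Mm = 4.443 × 10^8 m
rₐ = 2.238 Gm = 2.238 × 10^9 m
rₚvₚ = rₐvₐ  ⇒  vₚ/vₐ = rₐ/rₚ
vₚ/vₐ = (2.238 × 10^9) / (4.443 × 10^8) = 5.03714

Final answer: vₚ/vₐ = 5.037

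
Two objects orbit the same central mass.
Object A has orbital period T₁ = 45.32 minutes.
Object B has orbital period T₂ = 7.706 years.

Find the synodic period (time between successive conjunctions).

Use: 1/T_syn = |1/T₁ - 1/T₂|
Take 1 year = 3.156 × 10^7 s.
T₁ = 45.32 minutes = 2719.2 s
T₂ = 7.706 years = 2.43201 × 10^8 s
1/T₁ = 0.000367755 s⁻¹
1/T₂ = 4.11182 × 10^-9 s⁻¹
|1/T₁ − 1/T₂| = 0.000367751 s⁻¹
T_syn = 1 / |1/T₁ − 1/T₂| = 2719.23 s ≈ 45.32 minutes

Final answer: T_syn = 45.32 minutes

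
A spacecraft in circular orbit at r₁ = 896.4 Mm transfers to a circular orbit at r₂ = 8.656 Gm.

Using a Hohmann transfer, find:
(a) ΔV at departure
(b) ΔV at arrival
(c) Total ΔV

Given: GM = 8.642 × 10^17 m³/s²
r₁ = 896.4 Mm = 8.964 × 10^8 m
r₂ = 8.656 Gm = 8.656 × 10^9 m
GM = 8.642 × 10^17 m³/s²
Transfer ellipse: a_t = (r₁ + r₂)/2 = 4.7762 × 10^9 m
Circular speed at r₁: v₁ = √(GM/r₁) = 31049.6 m/s
Transfer speed at r₁ (periapsis): v₁ₜ = √(GM(2/r₁ − 1/a_t)) = 41799.7 m/s
(a) ΔV₁ = v₁ₜ − v₁ = 10750.1 m/s ≈ 10.75 km/s
Circular speed at r₂: v₂ = √(GM/r₂) = 9991.91 m/s
Transfer speed at r₂ (apoapsis): v₂ₜ = √(GM(2/r₂ − 1/a_t)) = 4328.71 m/s
(b) ΔV₂ = v₂ − v₂ₜ = 5663.2 m/s ≈ 5.663 km/s
(c) ΔV_total = ΔV₁ + ΔV₂ = 16413.3 m/s ≈ 16.41 km/s

Final answer:
(a) ΔV₁ = 10.75 km/s
(b) ΔV₂ = 5.663 km/s
(c) ΔV_total = 16.41 km/s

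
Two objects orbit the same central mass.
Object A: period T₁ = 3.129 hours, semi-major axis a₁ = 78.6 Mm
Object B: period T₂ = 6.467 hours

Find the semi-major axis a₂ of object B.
T₁ = 3.129 hours = 11264.4 s
T₂ = 6.467 hours = 23281.2 s
a₁ = 78.6 Mm = 7.86 × 10^7 m
Kepler's third law: (T₂/T₁)² = (a₂/a₁)³  ⇒  a₂ = a₁ (T₂/T₁)^(2/3)
T₂/T₁ = 2.06679
(T₂/T₁)^(2/3) = 1.62255
a₂ = 7.86 × 10^7 m × 1.62255 = 1.27532 × 10^8 m ≈ 127.5 Mm

Final answer: a₂ = 127.5 Mm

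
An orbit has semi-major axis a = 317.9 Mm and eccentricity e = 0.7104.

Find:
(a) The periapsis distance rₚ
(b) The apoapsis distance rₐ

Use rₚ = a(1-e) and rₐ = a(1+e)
a = 317.9 Mm = 3.179 × 10^8 m
e = 0.7104:  1 − e = 0.2896,  1 + e = 1.7104
(a) rₚ = a(1 − e) = 3.179 × 10^8 m × 0.2896 = 9.20638 × 10^7 m ≈ 92.06 Mm
(b) rₐ = a(1 + e) = 3.179 × 10^8 m × 1.7104 = 5.43736 × 10^8 m ≈ 543.7 Mm

Final answer:
(a) rₚ = 92.06 Mm
(b) rₐ = 543.7 Mm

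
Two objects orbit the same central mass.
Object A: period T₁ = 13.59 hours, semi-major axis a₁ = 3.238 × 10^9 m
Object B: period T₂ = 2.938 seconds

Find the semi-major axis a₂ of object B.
T₁ = 13.59 hours = 48924 s
T₂ = 2.938 seconds
a₁ = 3.238 × 10^9 m
Kepler's third law: (T₂/T₁)² = (a₂/a₁)³  ⇒  a₂ = a₁ (T₂/T₁)^(2/3)
T₂/T₁ = 6.00523 × 10^-5
(T₂/T₁)^(2/3) = 0.00153351
a₂ = 3.238 × 10^9 m × 0.00153351 = 4.9655 × 10^6 m ≈ 4.966 × 10^6 m

Final answer: a₂ = 4.966 × 10^6 m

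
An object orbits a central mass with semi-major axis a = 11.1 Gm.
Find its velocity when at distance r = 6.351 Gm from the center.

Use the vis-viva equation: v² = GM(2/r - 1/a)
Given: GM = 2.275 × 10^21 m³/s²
a = 11.1 Gm = 1.11 × 10^10 m
r = 6.351 Gm = 6.351 × 10^9 m
GM = 2.275 × 10^21 m³/s²
2/r − 1/a = 3.14911 × 10^-10 − 9.00901 × 10^-11 = 2.24821 × 10^-10 m⁻¹
v² = GM (2/r − 1/a) = 5.11468 × 10^11 m²/s²
v = 715170 m/s ≈ 715.2 km/s

Final answer: 715.2 km/s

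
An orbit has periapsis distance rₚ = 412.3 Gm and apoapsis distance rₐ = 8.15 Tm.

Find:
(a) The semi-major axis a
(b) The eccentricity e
rₚ = 412.3 Gm = 4.123 × 10^11 m
rₐ = 8.15 Tm = 8.15 × 10^12 m
(a) a = (rₚ + rₐ)/2 = 4.28115 × 10^12 m ≈ 4.281 Tm
(b) e = (rₐ − rₚ)/(rₐ + rₚ) = (7.7377 × 10^12) / (8.5623 × 10^12) = 0.903694

Final answer:
(a) a = 4.281 Tm
(b) e = 0.9037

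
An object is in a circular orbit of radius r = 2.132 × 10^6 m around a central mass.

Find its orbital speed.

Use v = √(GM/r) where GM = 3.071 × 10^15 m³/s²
r = 2.132 × 10^6 m
GM = 3.071 × 10^15 m³/s²
GM/r = (3.071 × 10^15) / (2.132 × 10^6) = 1.44043 × 10^9 m²/s²
v = √(GM/r) = 37953 m/s ≈ 37.95 km/s

Final answer: 37.95 km/s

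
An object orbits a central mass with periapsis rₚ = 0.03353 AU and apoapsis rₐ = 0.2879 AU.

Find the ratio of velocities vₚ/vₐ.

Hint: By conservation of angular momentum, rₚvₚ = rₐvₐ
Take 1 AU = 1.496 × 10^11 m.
rₚ = 0.03353 AU = 5.01609 × 10^9 m
rₐ = 0.2879 AU = 4.30698 × 10^10 m
rₚvₚ = rₐvₐ  ⇒  vₚ/vₐ = rₐ/rₚ
vₚ/vₐ = (4.30698 × 10^10) / (5.01609 × 10^9) = 8.58634

Final answer: vₚ/vₐ = 8.586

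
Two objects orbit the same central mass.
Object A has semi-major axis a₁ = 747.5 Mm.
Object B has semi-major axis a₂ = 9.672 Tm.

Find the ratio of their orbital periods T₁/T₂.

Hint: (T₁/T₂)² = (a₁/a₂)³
a₁ = 747.5 Mm = 7.475 × 10^8 m
a₂ = 9.672 Tm = 9.672 × 10^12 m
a₁/a₂ = 7.72849 × 10^-5
T₁/T₂ = (a₁/a₂)^(3/2) = (7.72849 × 10^-5)^1.5 = 6.79426 × 10^-7

Final answer: T₁/T₂ = 6.794 × 10^-7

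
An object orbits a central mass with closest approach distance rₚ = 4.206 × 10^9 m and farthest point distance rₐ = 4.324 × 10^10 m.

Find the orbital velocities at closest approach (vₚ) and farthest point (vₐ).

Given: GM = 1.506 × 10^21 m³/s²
rₚ = 4.206 × 10^9 m
rₐ = 4.324 × 10^10 m
GM = 1.506 × 10^21 m³/s²
a = (rₚ + rₐ)/2 = 2.3723 × 10^10 m
Vis-viva: v² = GM (2/r − 1/a)
vₚ² = 1.506 × 10^21 × (4.75511 × 10^-10 − 4.21532 × 10^-11) = 6.52637 × 10^11 m²/s²
vₚ = 807860 m/s ≈ 807.9 km/s
vₐ² = 1.506 × 10^21 × (4.62535 × 10^-11 − 4.21532 × 10^-11) = 6.17503 × 10^9 m²/s²
vₐ = 78581.3 m/s ≈ 78.58 km/s

Final answer: vₚ = 807.9 km/s, vₐ = 78.58 km/s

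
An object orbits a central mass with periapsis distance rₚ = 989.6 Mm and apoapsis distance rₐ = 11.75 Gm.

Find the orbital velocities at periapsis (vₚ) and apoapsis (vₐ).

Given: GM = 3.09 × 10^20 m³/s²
rₚ = 989.6 Mm = 9.896 × 10^8 m
rₐ = 11.75 Gm = 1.175 × 10^10 m
GM = 3.09 × 10^20 m³/s²
a = (rₚ + rₐ)/2 = 6.3698 × 10^9 m
Vis-viva: v² = GM (2/r − 1/a)
vₚ² = 3.09 × 10^20 × (2.02102 × 10^-9 − 1.56991 × 10^-10) = 5.75985 × 10^11 m²/s²
vₚ = 758936 m/s ≈ 758.9 km/s
vₐ² = 3.09 × 10^20 × (1.70213 × 10^-10 − 1.56991 × 10^-10) = 4.08559 × 10^9 m²/s²
vₐ = 63918.6 m/s ≈ 63.92 km/s

Final answer: vₚ = 758.9 km/s, vₐ = 63.92 km/s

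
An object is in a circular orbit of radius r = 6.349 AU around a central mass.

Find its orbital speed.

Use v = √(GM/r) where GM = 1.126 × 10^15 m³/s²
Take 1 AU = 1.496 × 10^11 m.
r = 6.349 AU = 9.4981 × 10^11 m
GM = 1.126 × 10^15 m³/s²
GM/r = (1.126 × 10^15) / (9.4981 × 10^11) = 1185.5 m²/s²
v = √(GM/r) = 34.4311 m/s ≈ 34.43 m/s

Final answer: 34.43 m/s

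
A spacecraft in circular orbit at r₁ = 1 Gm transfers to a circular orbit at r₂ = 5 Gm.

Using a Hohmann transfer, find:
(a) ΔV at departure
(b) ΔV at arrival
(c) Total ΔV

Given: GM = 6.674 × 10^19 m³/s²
r₁ = 1 Gm = 1 × 10^9 m
r₂ = 5 Gm = 5 × 10^9 m
GM = 6.674 × 10^19 m³/s²
Transfer ellipse: a_t = (r₁ + r₂)/2 = 3 × 10^9 m
Circular speed at r₁: v₁ = √(GM/r₁) = 258341 m/s
Transfer speed at r₁ (periapsis): v₁ₜ = √(GM(2/r₁ − 1/a_t)) = 333517 m/s
(a) ΔV₁ = v₁ₜ − v₁ = 75175.8 m/s ≈ 75.18 km/s
Circular speed at r₂: v₂ = √(GM/r₂) = 115534 m/s
Transfer speed at r₂ (apoapsis): v₂ₜ = √(GM(2/r₂ − 1/a_t)) = 66703.3 m/s
(b) ΔV₂ = v₂ − v₂ₜ = 48830.2 m/s ≈ 48.83 km/s
(c) ΔV_total = ΔV₁ + ΔV₂ = 124006 m/s ≈ 124 km/s

Final answer:
(a) ΔV₁ = 75.18 km/s
(b) ΔV₂ = 48.83 km/s
(c) ΔV_total = 124 km/s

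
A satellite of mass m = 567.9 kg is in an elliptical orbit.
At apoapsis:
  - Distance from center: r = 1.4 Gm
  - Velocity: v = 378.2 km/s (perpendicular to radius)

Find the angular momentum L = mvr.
r = 1.4 Gm = 1.4 × 10^9 m
v = 378.2 km/s = 378200 m/s
vr = 378200 × 1.4 × 10^9 = 5.2948 × 10^14 m²/s
L = m × vr = 567.9 × 5.2948 × 10^14 = 3.00692 × 10^17 kg·m²/s ≈ 3.007 × 10^17 kg·m²/s

Final answer: L = 3.007 × 10^17 kg·m²/s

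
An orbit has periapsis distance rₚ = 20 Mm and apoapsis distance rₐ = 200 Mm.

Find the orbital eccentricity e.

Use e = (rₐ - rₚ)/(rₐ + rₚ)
rₚ = 20 Mm = 2 × 10^7 m
rₐ = 200 Mm = 2 × 10^8 m
rₐ − rₚ = 1.8 × 10^8 m
rₐ + rₚ = 2.2 × 10^8 m
e = (rₐ − rₚ)/(rₐ + rₚ) = 0.818182

Final answer: e = 0.8182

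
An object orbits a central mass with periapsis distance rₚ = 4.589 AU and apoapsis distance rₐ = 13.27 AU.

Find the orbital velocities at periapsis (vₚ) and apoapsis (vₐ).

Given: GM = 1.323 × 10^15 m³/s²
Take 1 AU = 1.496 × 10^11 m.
rₚ = 4.589 AU = 6.86514 × 10^11 m
rₐ = 13.27 AU = 1.98519 × 10^12 m
GM = 1.323 × 10^15 m³/s²
a = (rₚ + rₐ)/2 = 1.33585 × 10^12 m
Vis-viva: v² = GM (2/r − 1/a)
vₚ² = 1.323 × 10^15 × (2.91327 × 10^-12 − 7.48585 × 10^-13) = 2863.87 m²/s²
vₚ = 53.5152 m/s ≈ 53.52 m/s
vₐ² = 1.323 × 10^15 × (1.00746 × 10^-12 − 7.48585 × 10^-13) = 342.49 m²/s²
vₐ = 18.5065 m/s ≈ 18.51 m/s

Final answer: vₚ = 53.52 m/s, vₐ = 18.51 m/s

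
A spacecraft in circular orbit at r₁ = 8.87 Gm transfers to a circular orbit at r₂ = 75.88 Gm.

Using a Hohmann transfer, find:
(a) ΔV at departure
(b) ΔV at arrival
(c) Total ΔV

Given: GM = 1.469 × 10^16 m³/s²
r₁ = 8.87 Gm = 8.87 × 10^9 m
r₂ = 75.88 Gm = 7.588 × 10^10 m
GM = 1.469 × 10^16 m³/s²
Transfer ellipse: a_t = (r₁ + r₂)/2 = 4.2375 × 10^10 m
Circular speed at r₁: v₁ = √(GM/r₁) = 1286.91 m/s
Transfer speed at r₁ (periapsis): v₁ₜ = √(GM(2/r₁ − 1/a_t)) = 1722.1 m/s
(a) ΔV₁ = v₁ₜ − v₁ = 435.185 m/s ≈ 435.2 m/s
Circular speed at r₂: v₂ = √(GM/r₂) = 439.994 m/s
Transfer speed at r₂ (apoapsis): v₂ₜ = √(GM(2/r₂ − 1/a_t)) = 201.305 m/s
(b) ΔV₂ = v₂ − v₂ₜ = 238.69 m/s ≈ 238.7 m/s
(c) ΔV_total = ΔV₁ + ΔV₂ = 673.875 m/s ≈ 673.9 m/s

Final answer:
(a) ΔV₁ = 435.2 m/s
(b) ΔV₂ = 238.7 m/s
(c) ΔV_total = 673.9 m/s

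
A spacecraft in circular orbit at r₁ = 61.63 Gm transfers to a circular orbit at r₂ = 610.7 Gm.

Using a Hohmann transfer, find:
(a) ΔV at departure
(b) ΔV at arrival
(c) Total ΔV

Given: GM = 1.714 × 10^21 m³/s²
r₁ = 61.63 Gm = 6.163 × 10^10 m
r₂ = 610.7 Gm = 6.107 × 10^11 m
GM = 1.714 × 10^21 m³/s²
Transfer ellipse: a_t = (r₁ + r₂)/2 = 3.36165 × 10^11 m
Circular speed at r₁: v₁ = √(GM/r₁) = 166767 m/s
Transfer speed at r₁ (periapsis): v₁ₜ = √(GM(2/r₁ − 1/a_t)) = 224774 m/s
(a) ΔV₁ = v₁ₜ − v₁ = 58007.8 m/s ≈ 58.01 km/s
Circular speed at r₂: v₂ = √(GM/r₂) = 52977.5 m/s
Transfer speed at r₂ (apoapsis): v₂ₜ = √(GM(2/r₂ − 1/a_t)) = 22683.6 m/s
(b) ΔV₂ = v₂ − v₂ₜ = 30293.9 m/s ≈ 30.29 km/s
(c) ΔV_total = ΔV₁ + ΔV₂ = 88301.7 m/s ≈ 88.3 km/s

Final answer:
(a) ΔV₁ = 58.01 km/s
(b) ΔV₂ = 30.29 km/s
(c) ΔV_total = 88.3 km/s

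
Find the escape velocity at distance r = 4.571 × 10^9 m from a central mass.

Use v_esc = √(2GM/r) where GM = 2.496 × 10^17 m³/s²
r = 4.571 × 10^9 m
GM = 2.496 × 10^17 m³/s²
2GM/r = 2 × (2.496 × 10^17) / (4.571 × 10^9) = 1.0921 × 10^8 m²/s²
v_esc = √(2GM/r) = 10450.4 m/s ≈ 10.45 km/s

Final answer: 10.45 km/s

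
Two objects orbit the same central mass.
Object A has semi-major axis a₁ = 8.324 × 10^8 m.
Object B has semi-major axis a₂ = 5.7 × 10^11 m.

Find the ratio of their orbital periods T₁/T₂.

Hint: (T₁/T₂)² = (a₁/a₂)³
a₁ = 8.324 × 10^8 m
a₂ = 5.7 × 10^11 m
a₁/a₂ = 0.00146035
T₁/T₂ = (a₁/a₂)^(3/2) = (0.00146035)^1.5 = 5.58066 × 10^-5

Final answer: T₁/T₂ = 5.581 × 10^-5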